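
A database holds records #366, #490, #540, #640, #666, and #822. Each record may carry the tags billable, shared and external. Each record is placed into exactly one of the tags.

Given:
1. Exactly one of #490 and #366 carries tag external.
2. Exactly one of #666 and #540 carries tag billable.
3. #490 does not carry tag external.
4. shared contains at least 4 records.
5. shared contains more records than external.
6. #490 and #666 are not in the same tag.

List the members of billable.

billable = {#666}

From (3): #490 ∉ external.
(1) (exactly one): #366 ∈ external.
Suppose #490 ∈ billable: no assignment then satisfies all the clues, so #490 ∉ billable.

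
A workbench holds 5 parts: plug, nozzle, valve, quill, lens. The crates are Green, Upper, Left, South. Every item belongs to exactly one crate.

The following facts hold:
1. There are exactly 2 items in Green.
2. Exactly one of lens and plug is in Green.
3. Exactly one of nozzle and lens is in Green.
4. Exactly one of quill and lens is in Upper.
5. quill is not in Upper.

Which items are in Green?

Green = {nozzle, plug}

From (5): quill ∉ Upper.
(4) (exactly one): lens ∈ Upper.
(2) (exactly one): plug ∈ Green.
(3) (exactly one): nozzle ∈ Green.
(1): Green already has 2, so the rest are out.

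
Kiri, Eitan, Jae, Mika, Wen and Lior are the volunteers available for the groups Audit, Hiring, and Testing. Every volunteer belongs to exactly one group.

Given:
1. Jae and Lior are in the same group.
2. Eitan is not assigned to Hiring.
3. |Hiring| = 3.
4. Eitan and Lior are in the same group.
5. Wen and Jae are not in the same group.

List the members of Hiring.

Hiring = {Kiri, Mika, Wen}

From (2): Eitan ∉ Hiring.
(4): Lior matches Eitan: Lior ∉ Hiring.
(1): Jae matches Lior: Jae ∉ Hiring.
(3): only 3 candidates remain for Hiring, so all are in.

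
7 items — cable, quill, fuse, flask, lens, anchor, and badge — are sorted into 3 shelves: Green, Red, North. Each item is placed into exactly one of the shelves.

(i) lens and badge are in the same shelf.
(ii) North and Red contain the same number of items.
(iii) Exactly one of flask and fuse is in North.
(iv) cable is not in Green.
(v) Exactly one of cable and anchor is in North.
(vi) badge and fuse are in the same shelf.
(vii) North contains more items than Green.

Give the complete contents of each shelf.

Green = {anchor}; Red = {badge, fuse, lens}; North = {cable, flask, quill}

From (iv): cable ∉ Green.
Suppose cable ∈ Red: no assignment then satisfies all the clues, so cable ∉ Red.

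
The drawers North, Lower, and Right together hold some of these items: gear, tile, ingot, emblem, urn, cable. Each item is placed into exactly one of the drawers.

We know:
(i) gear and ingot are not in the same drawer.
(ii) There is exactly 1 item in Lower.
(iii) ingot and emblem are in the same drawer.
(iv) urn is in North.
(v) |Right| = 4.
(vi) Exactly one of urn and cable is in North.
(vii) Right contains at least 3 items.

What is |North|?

1

From (iv): urn ∈ North.
(vi) (exactly one): cable ∉ North.
Suppose gear ∈ North: no assignment then satisfies all the clues, so gear ∉ North.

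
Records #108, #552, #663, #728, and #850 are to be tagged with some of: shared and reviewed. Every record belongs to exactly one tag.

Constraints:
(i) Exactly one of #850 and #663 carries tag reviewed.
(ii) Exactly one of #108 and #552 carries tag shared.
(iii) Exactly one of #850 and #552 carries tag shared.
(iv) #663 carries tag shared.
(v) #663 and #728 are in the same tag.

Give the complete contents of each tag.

shared = {#552, #663, #728}; reviewed = {#108, #850}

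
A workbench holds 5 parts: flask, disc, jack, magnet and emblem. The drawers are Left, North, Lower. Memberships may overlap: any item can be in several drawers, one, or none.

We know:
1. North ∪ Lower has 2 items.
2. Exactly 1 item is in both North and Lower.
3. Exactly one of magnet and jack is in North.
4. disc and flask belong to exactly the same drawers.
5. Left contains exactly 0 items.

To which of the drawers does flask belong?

(5): Left already has 0, so the rest are out.
Suppose flask ∈ North: no assignment then satisfies all the clues, so flask ∉ North.

flask: none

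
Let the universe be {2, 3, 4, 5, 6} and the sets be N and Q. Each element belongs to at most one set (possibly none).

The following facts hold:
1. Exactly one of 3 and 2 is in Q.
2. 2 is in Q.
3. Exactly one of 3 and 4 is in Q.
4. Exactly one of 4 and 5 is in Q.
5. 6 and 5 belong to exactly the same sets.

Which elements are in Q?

Q = {2, 4}

From (2): 2 ∈ Q.
(1) (exactly one): 3 ∉ Q.
(3) (exactly one): 4 ∈ Q.
(4) (exactly one): 5 ∉ Q.
(5): 6 matches 5: 6 ∉ Q.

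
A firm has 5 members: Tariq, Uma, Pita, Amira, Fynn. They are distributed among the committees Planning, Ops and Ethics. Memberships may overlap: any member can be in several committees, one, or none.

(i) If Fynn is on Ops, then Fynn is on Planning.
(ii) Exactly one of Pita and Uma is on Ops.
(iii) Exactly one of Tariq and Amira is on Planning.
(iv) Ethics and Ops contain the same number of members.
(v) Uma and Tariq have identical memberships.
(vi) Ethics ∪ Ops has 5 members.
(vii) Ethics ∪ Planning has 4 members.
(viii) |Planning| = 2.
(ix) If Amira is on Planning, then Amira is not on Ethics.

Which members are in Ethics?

Ethics = {Fynn, Tariq, Uma}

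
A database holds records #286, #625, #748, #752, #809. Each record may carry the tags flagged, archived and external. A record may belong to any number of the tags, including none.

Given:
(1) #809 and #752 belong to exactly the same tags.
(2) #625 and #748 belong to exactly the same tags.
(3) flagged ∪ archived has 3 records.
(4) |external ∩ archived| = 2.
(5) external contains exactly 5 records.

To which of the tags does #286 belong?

#286: external, flagged

(5): only 5 candidates remain for external, so all are in.
Suppose #286 ∉ flagged: no assignment then satisfies all the clues, so #286 ∈ flagged.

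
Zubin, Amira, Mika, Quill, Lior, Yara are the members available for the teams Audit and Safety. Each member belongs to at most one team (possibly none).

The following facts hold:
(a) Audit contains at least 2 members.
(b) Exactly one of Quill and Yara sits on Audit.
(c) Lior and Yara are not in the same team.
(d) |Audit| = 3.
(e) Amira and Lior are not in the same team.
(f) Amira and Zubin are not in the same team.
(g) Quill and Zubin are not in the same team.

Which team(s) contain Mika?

Mika: Audit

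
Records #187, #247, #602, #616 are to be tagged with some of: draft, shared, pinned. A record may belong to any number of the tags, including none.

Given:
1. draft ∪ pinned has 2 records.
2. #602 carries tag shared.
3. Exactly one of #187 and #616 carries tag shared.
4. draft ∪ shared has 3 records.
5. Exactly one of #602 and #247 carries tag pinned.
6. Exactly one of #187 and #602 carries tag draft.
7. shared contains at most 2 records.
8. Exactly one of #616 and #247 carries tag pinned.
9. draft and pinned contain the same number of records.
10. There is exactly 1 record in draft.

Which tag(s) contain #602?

From (2): #602 ∈ shared.
Suppose #602 ∈ draft: no assignment then satisfies all the clues, so #602 ∉ draft.

#602: shared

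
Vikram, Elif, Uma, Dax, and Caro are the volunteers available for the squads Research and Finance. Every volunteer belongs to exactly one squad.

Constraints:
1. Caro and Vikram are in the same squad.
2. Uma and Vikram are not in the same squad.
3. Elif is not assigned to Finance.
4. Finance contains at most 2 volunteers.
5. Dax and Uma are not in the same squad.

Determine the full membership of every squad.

From (3): Elif ∉ Finance.
Only one squad left: Elif ∈ Research.
Suppose Vikram ∉ Research: no assignment then satisfies all the clues, so Vikram ∈ Research.

Research = {Caro, Dax, Elif, Vikram}; Finance = {Uma}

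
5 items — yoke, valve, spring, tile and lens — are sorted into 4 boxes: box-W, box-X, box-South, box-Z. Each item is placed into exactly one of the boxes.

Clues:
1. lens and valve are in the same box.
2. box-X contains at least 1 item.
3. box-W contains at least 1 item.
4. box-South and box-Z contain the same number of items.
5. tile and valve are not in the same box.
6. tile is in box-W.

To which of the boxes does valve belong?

valve: box-X

From (6): tile ∈ box-W.
(5): valve ∉ box-W.
(1): lens matches valve: lens ∉ box-W.
Suppose valve ∉ box-X: no assignment then satisfies all the clues, so valve ∈ box-X.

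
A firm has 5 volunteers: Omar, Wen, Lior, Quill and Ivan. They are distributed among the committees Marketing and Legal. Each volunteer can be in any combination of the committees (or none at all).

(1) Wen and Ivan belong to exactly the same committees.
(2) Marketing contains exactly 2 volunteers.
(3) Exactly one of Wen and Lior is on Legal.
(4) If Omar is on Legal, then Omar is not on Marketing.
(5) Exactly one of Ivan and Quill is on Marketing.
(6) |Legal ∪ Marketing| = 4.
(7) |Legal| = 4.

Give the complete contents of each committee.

Marketing = {Ivan, Wen}; Legal = {Ivan, Omar, Quill, Wen}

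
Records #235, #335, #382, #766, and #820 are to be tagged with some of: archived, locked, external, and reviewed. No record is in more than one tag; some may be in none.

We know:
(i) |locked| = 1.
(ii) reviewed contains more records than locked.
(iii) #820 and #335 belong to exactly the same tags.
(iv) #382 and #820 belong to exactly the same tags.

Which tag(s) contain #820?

#820: reviewed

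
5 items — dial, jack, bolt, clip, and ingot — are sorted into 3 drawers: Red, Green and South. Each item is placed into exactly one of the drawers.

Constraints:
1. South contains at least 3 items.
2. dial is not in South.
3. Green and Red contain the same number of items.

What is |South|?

3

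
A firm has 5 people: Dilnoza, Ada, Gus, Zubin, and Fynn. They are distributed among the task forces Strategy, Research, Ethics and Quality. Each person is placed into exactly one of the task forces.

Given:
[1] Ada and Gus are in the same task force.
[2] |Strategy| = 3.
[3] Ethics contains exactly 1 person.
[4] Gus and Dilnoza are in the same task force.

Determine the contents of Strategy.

Strategy = {Ada, Dilnoza, Gus}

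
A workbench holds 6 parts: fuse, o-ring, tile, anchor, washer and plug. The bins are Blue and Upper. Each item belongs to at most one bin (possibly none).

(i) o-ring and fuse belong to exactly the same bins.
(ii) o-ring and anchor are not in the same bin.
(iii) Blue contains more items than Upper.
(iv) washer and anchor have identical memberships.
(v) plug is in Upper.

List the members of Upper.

Upper = {plug}

From (v): plug ∈ Upper.
Suppose fuse ∈ Upper: no assignment then satisfies all the clues, so fuse ∉ Upper.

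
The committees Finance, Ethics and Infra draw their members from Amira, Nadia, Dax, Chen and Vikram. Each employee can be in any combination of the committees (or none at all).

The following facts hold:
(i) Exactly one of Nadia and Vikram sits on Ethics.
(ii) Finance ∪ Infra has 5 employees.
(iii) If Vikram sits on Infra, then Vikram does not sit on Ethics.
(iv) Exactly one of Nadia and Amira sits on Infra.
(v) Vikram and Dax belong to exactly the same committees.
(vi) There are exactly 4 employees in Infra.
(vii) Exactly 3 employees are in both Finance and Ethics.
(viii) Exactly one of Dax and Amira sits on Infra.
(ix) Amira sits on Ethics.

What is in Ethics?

From (ix): Amira ∈ Ethics.
Suppose Nadia ∉ Ethics: no assignment then satisfies all the clues, so Nadia ∈ Ethics.

Ethics = {Amira, Chen, Nadia}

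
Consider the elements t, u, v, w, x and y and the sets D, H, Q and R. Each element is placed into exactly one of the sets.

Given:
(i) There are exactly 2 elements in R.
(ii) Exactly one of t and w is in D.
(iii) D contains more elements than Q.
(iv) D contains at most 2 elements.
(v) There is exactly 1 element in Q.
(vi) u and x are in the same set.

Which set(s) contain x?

x: R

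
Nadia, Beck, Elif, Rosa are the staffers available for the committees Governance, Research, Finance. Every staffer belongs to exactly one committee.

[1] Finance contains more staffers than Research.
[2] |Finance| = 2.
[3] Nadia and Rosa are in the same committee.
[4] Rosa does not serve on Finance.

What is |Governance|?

2

From (4): Rosa ∉ Finance.
(3): Nadia matches Rosa: Nadia ∉ Finance.
(2): only 2 candidates remain for Finance, so all are in.
Suppose Nadia ∉ Governance: no assignment then satisfies all the clues, so Nadia ∈ Governance.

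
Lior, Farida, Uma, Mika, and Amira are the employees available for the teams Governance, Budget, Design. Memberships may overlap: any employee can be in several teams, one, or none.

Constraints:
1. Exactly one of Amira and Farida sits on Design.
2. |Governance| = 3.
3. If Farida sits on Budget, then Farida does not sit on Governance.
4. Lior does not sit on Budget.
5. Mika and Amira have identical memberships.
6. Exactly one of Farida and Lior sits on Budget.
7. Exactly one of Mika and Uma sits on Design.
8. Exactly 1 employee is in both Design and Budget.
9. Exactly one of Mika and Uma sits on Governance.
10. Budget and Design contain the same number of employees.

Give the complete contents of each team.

Governance = {Amira, Lior, Mika}; Budget = {Amira, Farida, Mika}; Design = {Farida, Lior, Uma}

From (4): Lior ∉ Budget.
(6) (exactly one): Farida ∈ Budget.
(3): Farida ∉ Governance.
Suppose Lior ∉ Governance: no assignment then satisfies all the clues, so Lior ∈ Governance.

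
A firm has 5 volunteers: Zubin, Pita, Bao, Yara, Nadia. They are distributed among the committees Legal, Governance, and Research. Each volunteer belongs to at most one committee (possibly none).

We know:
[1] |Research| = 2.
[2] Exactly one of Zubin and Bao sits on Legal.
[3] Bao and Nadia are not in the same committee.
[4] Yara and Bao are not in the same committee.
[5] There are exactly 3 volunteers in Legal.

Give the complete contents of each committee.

Legal = {Nadia, Yara, Zubin}; Governance = {}; Research = {Bao, Pita}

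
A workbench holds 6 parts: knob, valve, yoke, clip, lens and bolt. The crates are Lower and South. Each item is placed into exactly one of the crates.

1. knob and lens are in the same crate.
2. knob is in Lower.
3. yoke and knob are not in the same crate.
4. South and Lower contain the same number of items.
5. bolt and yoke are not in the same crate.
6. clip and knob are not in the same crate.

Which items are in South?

South = {clip, valve, yoke}

From (2): knob ∈ Lower.
(1): lens matches knob: lens ∈ Lower.
(3): yoke ∉ Lower.
(6): clip ∉ Lower.
Only one crate left: yoke ∈ South.
Only one crate left: clip ∈ South.
(5): bolt ∉ South.
Only one crate left: bolt ∈ Lower.
Suppose valve ∉ South: no assignment then satisfies all the clues, so valve ∈ South.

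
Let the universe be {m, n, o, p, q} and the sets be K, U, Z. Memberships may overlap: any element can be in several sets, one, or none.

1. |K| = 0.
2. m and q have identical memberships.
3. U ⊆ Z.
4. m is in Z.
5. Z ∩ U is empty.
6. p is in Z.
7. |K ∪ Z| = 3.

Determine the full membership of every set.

K = {}; U = {}; Z = {m, p, q}

From (4): m ∈ Z.
From (6): p ∈ Z.
(1): K already has 0, so the rest are out.
(2): q matches m: q ∈ Z.
(5) (disjoint): m ∉ U.
(5) (disjoint): p ∉ U.
(5) (disjoint): q ∉ U.
Suppose n ∈ U: no assignment then satisfies all the clues, so n ∉ U.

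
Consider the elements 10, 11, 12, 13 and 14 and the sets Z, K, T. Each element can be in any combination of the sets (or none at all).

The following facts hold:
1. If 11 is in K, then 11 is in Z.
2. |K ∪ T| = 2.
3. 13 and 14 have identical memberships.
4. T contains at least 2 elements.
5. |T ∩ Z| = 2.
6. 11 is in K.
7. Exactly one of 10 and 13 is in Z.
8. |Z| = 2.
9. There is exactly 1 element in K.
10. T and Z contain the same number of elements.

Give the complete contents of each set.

Z = {10, 11}; K = {11}; T = {10, 11}

From (6): 11 ∈ K.
(1): 11 ∈ Z.
(9): K already has 1, so the rest are out.
Suppose 10 ∉ Z: no assignment then satisfies all the clues, so 10 ∈ Z.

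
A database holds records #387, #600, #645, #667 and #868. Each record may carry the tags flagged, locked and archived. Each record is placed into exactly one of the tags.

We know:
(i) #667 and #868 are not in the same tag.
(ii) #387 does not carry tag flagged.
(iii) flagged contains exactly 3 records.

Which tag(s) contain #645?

From (ii): #387 ∉ flagged.
Suppose #645 ∉ flagged: no assignment then satisfies all the clues, so #645 ∈ flagged.

#645: flagged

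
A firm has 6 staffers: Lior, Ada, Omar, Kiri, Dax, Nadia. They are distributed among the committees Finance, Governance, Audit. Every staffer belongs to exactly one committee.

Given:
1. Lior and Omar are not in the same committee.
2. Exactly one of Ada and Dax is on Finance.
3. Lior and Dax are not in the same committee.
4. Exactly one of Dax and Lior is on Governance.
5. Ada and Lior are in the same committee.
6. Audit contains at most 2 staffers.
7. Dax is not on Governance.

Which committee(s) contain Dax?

Dax: Finance

From (7): Dax ∉ Governance.
(4) (exactly one): Lior ∈ Governance.
(5): Ada matches Lior: Ada ∉ Finance.
(5): Ada matches Lior: Ada ∈ Governance.
(1): Omar ∉ Governance.
(2) (exactly one): Dax ∈ Finance.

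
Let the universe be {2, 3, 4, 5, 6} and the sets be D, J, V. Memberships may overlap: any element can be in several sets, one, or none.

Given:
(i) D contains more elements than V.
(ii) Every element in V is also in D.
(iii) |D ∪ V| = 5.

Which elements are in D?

D = {2, 3, 4, 5, 6}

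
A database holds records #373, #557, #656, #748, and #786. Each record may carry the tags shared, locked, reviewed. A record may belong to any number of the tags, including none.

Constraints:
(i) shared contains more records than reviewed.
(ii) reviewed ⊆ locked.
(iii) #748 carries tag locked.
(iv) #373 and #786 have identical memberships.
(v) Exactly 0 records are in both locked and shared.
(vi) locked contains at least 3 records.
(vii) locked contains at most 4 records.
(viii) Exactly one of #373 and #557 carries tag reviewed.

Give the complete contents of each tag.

shared = {#373, #786}; locked = {#557, #656, #748}; reviewed = {#557}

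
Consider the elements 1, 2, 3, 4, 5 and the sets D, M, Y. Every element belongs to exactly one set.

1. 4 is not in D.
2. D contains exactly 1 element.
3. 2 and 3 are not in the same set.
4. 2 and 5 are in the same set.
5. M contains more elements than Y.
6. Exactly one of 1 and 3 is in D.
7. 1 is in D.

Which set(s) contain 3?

3: Y

From (1): 4 ∉ D.
From (7): 1 ∈ D.
(2): D already has 1, so the rest are out.
Suppose 3 ∈ M: no assignment then satisfies all the clues, so 3 ∉ M.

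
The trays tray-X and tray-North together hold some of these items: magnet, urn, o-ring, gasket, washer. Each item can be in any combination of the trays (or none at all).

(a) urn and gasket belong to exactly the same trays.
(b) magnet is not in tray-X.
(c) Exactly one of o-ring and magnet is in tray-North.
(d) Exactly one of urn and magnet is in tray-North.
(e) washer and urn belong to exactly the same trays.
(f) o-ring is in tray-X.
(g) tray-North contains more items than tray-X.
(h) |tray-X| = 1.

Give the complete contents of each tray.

tray-X = {o-ring}; tray-North = {gasket, o-ring, urn, washer}

From (b): magnet ∉ tray-X.
From (f): o-ring ∈ tray-X.
(h): tray-X already has 1, so the rest are out.
Suppose magnet ∈ tray-North: no assignment then satisfies all the clues, so magnet ∉ tray-North.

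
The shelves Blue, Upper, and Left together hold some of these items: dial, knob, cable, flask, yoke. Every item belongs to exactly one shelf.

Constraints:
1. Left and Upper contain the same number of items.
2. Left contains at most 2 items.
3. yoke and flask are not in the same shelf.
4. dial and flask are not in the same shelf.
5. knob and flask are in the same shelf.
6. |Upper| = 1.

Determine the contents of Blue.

Blue = {cable, flask, knob}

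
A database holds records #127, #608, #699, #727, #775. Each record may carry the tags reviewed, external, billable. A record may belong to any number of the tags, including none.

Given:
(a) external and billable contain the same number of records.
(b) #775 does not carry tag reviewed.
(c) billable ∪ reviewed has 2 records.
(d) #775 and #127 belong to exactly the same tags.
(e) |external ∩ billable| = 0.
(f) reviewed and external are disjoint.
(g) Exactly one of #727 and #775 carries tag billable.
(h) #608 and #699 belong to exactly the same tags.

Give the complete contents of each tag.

reviewed = {}; external = {#608, #699}; billable = {#127, #775}

From (b): #775 ∉ reviewed.
(d): #127 matches #775: #127 ∉ reviewed.
Suppose #127 ∈ external: no assignment then satisfies all the clues, so #127 ∉ external.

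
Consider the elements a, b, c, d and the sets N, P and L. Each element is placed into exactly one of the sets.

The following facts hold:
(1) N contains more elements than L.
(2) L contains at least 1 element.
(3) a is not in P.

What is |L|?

1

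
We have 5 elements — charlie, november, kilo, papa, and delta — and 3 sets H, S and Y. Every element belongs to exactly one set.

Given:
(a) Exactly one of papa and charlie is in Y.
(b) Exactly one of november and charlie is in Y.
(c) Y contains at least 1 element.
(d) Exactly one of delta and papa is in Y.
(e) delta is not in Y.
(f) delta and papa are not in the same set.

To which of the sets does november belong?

From (e): delta ∉ Y.
(d) (exactly one): papa ∈ Y.
(a) (exactly one): charlie ∉ Y.
(b) (exactly one): november ∈ Y.

november: Y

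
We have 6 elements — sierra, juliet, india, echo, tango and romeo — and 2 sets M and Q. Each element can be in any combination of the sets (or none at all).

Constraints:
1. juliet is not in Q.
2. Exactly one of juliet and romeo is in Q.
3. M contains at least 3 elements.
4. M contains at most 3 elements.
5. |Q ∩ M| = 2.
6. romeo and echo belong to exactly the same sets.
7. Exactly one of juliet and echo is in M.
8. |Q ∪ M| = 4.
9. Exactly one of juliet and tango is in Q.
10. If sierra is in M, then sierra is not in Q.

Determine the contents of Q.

From (1): juliet ∉ Q.
(2) (exactly one): romeo ∈ Q.
(6): echo matches romeo: echo ∈ Q.
(9) (exactly one): tango ∈ Q.
Suppose sierra ∈ Q: no assignment then satisfies all the clues, so sierra ∉ Q.

Q = {echo, romeo, tango}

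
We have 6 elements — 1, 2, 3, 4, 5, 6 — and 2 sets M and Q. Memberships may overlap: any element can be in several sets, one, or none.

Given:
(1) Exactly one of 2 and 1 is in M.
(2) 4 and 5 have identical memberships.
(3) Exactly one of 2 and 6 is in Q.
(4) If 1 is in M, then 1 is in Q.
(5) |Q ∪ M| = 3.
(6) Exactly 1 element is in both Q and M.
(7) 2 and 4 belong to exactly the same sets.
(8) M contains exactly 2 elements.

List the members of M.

M = {1, 3}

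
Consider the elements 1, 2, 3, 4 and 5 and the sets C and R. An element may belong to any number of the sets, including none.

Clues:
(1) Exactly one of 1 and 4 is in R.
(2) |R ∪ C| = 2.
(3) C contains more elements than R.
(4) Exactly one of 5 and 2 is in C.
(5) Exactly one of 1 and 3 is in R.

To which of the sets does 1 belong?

1: C, R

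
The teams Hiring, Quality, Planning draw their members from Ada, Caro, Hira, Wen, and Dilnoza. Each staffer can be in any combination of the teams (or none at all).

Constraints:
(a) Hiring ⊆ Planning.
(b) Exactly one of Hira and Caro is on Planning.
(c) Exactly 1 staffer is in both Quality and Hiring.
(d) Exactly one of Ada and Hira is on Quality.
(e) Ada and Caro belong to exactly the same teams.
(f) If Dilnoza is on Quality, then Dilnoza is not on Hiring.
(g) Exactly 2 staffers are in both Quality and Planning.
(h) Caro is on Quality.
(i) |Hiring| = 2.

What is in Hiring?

Hiring = {Hira, Wen}

From (h): Caro ∈ Quality.
(e): Ada matches Caro: Ada ∈ Quality.
(d) (exactly one): Hira ∉ Quality.
Suppose Ada ∈ Hiring: no assignment then satisfies all the clues, so Ada ∉ Hiring.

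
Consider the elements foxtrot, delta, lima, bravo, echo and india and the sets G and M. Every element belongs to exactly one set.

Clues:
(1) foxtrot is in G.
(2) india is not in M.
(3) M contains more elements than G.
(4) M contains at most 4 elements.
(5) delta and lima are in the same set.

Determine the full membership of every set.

From (1): foxtrot ∈ G.
From (2): india ∉ M.
Only one set left: india ∈ G.
Suppose delta ∈ G: no assignment then satisfies all the clues, so delta ∉ G.

G = {foxtrot, india}; M = {bravo, delta, echo, lima}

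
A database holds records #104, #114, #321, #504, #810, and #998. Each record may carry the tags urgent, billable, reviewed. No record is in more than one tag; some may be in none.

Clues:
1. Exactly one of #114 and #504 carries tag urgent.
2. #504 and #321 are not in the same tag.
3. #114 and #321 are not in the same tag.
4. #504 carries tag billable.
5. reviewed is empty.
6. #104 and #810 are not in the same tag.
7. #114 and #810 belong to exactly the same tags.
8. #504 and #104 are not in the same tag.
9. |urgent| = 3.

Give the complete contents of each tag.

urgent = {#114, #810, #998}; billable = {#504}; reviewed = {}

From (4): #504 ∈ billable.
(1) (exactly one): #114 ∈ urgent.
(2): #321 ∉ billable.
(3): #321 ∉ urgent.
(5): reviewed already has 0, so the rest are out.
(7): #810 matches #114: #810 ∈ urgent.
(8): #104 ∉ billable.
(6): #104 ∉ urgent.
(9): only 3 candidates remain for urgent, so all are in.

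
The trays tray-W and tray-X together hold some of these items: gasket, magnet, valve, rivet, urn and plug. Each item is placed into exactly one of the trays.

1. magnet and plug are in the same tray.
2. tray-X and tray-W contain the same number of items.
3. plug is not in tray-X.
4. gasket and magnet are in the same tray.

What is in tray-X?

tray-X = {rivet, urn, valve}

From (3): plug ∉ tray-X.
(1): magnet matches plug: magnet ∉ tray-X.
(4): gasket matches magnet: gasket ∉ tray-X.
Only one tray left: gasket ∈ tray-W.
Only one tray left: magnet ∈ tray-W.
Only one tray left: plug ∈ tray-W.
Suppose valve ∉ tray-X: no assignment then satisfies all the clues, so valve ∈ tray-X.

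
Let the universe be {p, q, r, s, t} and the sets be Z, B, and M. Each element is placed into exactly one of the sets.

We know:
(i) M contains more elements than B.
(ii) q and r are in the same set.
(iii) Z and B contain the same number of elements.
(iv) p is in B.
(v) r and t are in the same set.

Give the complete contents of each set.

Z = {s}; B = {p}; M = {q, r, t}

From (iv): p ∈ B.
Suppose q ∈ Z: no assignment then satisfies all the clues, so q ∉ Z.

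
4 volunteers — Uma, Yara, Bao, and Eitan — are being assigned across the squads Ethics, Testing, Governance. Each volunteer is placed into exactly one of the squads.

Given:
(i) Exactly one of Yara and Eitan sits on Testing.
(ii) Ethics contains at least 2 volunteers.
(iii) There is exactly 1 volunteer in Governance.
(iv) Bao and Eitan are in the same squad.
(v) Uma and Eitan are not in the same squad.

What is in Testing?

Testing = {Yara}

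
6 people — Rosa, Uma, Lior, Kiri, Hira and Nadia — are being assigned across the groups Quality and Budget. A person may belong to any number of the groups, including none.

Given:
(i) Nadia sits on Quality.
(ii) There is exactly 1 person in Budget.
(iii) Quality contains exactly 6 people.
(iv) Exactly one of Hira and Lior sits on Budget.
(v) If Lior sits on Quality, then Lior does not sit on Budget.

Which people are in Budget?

From (i): Nadia ∈ Quality.
(iii): only 6 candidates remain for Quality, so all are in.
(v): Lior ∉ Budget.
(iv) (exactly one): Hira ∈ Budget.
(ii): Budget already has 1, so the rest are out.

Budget = {Hira}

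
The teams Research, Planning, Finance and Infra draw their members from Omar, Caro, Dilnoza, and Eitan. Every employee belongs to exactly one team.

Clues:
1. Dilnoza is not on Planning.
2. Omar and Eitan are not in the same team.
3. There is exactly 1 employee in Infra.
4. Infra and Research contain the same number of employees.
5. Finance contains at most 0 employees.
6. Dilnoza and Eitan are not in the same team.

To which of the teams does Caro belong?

Caro: Planning

From (1): Dilnoza ∉ Planning.
(5): Finance already has 0, so the rest are out.
Suppose Caro ∈ Research: no assignment then satisfies all the clues, so Caro ∉ Research.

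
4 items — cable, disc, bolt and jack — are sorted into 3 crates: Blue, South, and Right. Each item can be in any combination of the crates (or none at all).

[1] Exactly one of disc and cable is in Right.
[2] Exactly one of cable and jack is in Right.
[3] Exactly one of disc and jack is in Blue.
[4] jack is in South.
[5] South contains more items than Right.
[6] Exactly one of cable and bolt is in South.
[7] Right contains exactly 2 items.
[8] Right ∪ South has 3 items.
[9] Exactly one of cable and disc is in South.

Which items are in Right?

From (4): jack ∈ South.
Suppose cable ∈ Right: no assignment then satisfies all the clues, so cable ∉ Right.

Right = {disc, jack}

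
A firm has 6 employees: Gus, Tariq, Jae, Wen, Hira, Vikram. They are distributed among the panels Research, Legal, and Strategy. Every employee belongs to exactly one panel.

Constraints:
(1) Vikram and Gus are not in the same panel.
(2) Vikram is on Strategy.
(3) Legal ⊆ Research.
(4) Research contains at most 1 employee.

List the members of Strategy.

Strategy = {Hira, Jae, Tariq, Vikram, Wen}

From (2): Vikram ∈ Strategy.
(1): Gus ∉ Strategy.
Suppose Tariq ∉ Strategy: no assignment then satisfies all the clues, so Tariq ∈ Strategy.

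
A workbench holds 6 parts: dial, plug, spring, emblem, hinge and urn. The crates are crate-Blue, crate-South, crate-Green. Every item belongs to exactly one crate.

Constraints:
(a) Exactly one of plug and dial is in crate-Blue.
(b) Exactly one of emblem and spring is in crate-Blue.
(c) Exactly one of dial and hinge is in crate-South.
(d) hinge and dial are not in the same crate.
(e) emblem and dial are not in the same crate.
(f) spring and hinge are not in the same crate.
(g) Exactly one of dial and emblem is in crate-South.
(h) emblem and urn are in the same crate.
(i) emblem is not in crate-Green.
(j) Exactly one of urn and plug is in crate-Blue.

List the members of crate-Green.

crate-Green = {dial}

From (i): emblem ∉ crate-Green.
(h): urn matches emblem: urn ∉ crate-Green.
Suppose dial ∉ crate-Green: no assignment then satisfies all the clues, so dial ∈ crate-Green.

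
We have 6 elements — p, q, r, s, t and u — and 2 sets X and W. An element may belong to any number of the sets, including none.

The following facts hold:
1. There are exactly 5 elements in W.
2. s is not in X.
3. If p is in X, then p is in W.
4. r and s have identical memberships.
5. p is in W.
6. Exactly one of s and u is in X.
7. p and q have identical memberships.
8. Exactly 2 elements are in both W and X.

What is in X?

X = {p, q, u}

From (2): s ∉ X.
From (5): p ∈ W.
(4): r matches s: r ∉ X.
(6) (exactly one): u ∈ X.
(7): q matches p: q ∈ W.
Suppose p ∉ X: no assignment then satisfies all the clues, so p ∈ X.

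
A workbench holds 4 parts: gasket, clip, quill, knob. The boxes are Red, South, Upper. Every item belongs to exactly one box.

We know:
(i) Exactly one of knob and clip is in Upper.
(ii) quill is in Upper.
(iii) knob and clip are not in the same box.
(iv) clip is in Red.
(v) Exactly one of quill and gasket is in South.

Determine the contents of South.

South = {gasket}

From (ii): quill ∈ Upper.
From (iv): clip ∈ Red.
(i) (exactly one): knob ∈ Upper.
(v) (exactly one): gasket ∈ South.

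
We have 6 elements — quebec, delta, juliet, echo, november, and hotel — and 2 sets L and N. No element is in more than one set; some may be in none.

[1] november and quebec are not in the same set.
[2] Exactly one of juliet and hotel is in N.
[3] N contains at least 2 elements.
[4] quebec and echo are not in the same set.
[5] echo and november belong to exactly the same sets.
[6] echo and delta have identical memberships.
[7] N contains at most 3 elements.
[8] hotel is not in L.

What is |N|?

2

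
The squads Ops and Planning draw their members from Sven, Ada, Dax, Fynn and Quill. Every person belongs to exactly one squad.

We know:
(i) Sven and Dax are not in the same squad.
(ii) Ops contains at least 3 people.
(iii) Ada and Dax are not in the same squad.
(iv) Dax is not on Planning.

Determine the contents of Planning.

Planning = {Ada, Sven}

From (iv): Dax ∉ Planning.
Only one squad left: Dax ∈ Ops.
(i): Sven ∉ Ops.
(iii): Ada ∉ Ops.
Only one squad left: Sven ∈ Planning.
Only one squad left: Ada ∈ Planning.
(ii): only 3 candidates remain for Ops, so all are in.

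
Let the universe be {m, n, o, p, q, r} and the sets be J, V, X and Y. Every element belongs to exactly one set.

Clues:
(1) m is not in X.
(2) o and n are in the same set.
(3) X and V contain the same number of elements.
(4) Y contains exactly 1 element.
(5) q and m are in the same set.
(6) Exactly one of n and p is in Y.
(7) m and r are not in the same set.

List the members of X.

X = {n, o}

From (1): m ∉ X.
(5): q matches m: q ∉ X.
Suppose n ∉ X: no assignment then satisfies all the clues, so n ∈ X.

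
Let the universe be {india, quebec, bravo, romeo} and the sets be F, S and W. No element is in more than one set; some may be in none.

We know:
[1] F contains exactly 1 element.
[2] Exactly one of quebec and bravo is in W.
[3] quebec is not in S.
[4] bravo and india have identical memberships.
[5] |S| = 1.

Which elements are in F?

From (3): quebec ∉ S.
Suppose india ∈ F: no assignment then satisfies all the clues, so india ∉ F.

F = {quebec}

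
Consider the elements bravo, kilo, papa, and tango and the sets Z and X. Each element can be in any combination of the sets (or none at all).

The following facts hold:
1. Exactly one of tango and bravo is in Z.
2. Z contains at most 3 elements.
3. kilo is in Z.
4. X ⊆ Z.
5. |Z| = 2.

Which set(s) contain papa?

papa: none

From (3): kilo ∈ Z.
Suppose papa ∈ Z: no assignment then satisfies all the clues, so papa ∉ Z.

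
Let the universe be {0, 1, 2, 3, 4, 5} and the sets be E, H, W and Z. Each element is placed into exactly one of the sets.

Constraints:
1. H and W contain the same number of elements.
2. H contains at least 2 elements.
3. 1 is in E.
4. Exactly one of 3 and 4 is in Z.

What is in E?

From (3): 1 ∈ E.
Suppose 0 ∈ E: no assignment then satisfies all the clues, so 0 ∉ E.

E = {1}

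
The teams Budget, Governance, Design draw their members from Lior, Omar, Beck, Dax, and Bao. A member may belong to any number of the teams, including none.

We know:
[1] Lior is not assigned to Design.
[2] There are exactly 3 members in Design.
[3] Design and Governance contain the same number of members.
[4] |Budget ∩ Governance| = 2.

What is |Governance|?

3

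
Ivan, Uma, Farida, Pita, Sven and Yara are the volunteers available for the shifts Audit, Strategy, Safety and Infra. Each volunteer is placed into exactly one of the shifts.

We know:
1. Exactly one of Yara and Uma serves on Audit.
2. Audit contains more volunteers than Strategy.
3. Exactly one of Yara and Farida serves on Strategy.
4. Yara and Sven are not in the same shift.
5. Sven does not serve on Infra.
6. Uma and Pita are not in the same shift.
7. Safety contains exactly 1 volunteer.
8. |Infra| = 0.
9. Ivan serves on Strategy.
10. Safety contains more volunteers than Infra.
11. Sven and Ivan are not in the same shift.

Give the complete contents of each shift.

From (5): Sven ∉ Infra.
From (9): Ivan ∈ Strategy.
(8): Infra already has 0, so the rest are out.
(11): Sven ∉ Strategy.
Suppose Uma ∉ Audit: no assignment then satisfies all the clues, so Uma ∈ Audit.

Audit = {Farida, Sven, Uma}; Strategy = {Ivan, Yara}; Safety = {Pita}; Infra = {}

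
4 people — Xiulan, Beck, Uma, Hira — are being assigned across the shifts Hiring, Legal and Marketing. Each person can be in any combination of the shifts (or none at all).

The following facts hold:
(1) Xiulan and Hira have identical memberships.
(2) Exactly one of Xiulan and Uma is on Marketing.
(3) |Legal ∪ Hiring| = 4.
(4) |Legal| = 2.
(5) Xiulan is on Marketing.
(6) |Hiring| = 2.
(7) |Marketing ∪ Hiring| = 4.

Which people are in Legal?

Legal = {Hira, Xiulan}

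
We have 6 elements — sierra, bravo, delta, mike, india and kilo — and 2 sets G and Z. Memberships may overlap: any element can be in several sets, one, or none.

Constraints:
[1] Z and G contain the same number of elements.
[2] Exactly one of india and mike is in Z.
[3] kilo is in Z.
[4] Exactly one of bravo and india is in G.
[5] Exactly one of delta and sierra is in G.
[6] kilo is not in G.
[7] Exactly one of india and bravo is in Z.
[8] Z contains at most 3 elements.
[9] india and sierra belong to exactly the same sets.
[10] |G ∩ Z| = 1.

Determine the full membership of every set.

G = {india, mike, sierra}; Z = {bravo, kilo, mike}

From (3): kilo ∈ Z.
From (6): kilo ∉ G.
Suppose sierra ∉ G: no assignment then satisfies all the clues, so sierra ∈ G.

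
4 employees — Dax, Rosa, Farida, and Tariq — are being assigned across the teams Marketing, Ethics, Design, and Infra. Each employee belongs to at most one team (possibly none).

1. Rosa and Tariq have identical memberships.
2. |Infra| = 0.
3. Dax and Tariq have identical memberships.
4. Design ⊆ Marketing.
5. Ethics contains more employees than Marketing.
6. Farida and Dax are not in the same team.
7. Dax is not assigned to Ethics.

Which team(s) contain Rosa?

Rosa: none

From (7): Dax ∉ Ethics.
(2): Infra already has 0, so the rest are out.
(3): Tariq matches Dax: Tariq ∉ Ethics.
(1): Rosa matches Tariq: Rosa ∉ Ethics.
Suppose Rosa ∈ Marketing: no assignment then satisfies all the clues, so Rosa ∉ Marketing.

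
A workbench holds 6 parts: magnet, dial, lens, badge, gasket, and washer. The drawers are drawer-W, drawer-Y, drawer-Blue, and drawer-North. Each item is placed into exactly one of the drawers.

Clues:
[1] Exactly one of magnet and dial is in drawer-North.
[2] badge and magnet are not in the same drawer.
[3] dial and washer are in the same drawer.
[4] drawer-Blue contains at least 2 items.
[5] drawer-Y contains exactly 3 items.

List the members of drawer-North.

drawer-North = {magnet}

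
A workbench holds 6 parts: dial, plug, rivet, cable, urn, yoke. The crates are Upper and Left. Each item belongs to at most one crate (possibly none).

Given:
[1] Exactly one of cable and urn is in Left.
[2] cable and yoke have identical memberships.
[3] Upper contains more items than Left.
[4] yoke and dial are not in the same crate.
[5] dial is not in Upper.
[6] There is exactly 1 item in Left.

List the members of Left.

From (5): dial ∉ Upper.
Suppose dial ∈ Left: no assignment then satisfies all the clues, so dial ∉ Left.

Left = {urn}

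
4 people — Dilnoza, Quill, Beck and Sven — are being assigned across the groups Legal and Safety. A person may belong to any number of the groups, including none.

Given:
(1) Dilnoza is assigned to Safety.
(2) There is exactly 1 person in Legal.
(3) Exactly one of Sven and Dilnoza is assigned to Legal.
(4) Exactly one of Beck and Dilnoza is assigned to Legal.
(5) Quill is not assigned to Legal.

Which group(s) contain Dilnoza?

From (1): Dilnoza ∈ Safety.
From (5): Quill ∉ Legal.
Suppose Dilnoza ∉ Legal: no assignment then satisfies all the clues, so Dilnoza ∈ Legal.

Dilnoza: Legal, Safety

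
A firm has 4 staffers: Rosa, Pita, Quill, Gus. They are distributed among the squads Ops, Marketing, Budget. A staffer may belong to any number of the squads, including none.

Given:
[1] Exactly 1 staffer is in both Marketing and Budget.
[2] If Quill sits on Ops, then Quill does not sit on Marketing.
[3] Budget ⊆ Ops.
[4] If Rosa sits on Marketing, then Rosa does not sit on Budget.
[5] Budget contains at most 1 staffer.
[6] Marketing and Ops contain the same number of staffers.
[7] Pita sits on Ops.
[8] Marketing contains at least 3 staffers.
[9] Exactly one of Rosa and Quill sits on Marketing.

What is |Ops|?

From (7): Pita ∈ Ops.
Suppose Rosa ∈ Budget: no assignment then satisfies all the clues, so Rosa ∉ Budget.

3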